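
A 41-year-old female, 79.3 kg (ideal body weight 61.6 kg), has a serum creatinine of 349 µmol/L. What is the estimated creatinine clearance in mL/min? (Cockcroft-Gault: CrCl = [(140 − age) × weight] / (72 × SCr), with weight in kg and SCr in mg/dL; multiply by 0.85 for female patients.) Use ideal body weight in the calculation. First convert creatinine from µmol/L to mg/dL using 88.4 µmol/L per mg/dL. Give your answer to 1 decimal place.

SCr = 349 / 88.4 = 3.948 mg/dL
CrCl = (140 − 41) × 61.6 / (72 × 3.948) × 0.85 = 6098.4 / 284.26 × 0.85 ≈ 18.2 mL/min

18.2 mL/min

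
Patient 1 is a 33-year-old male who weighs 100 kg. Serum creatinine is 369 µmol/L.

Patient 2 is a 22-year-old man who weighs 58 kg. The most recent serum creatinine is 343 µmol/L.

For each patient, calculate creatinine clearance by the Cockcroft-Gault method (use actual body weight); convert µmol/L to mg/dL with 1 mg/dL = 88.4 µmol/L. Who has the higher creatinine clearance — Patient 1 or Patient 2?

Patient 1

Patient 1: SCr = 369 / 88.4 = 4.174 mg/dL
Patient 1: CrCl = (140 − 33) × 100 / (72 × 4.174) = 10700.0 / 300.53 ≈ 35.6 mL/min
Patient 2: SCr = 343 / 88.4 = 3.88 mg/dL
Patient 2: CrCl = (140 − 22) × 58 / (72 × 3.88) = 6844.0 / 279.36 ≈ 24.5 mL/min
35.6 vs 24.5 mL/min → Patient 1 is higher.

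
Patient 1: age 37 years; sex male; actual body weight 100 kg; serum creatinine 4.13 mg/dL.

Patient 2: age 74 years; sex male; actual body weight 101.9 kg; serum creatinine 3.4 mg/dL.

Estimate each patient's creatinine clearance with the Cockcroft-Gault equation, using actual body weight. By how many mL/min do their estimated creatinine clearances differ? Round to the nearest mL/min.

7 mL/min

Patient 1: CrCl = (140 − 37) × 100 / (72 × 4.13) = 10300.0 / 297.36 ≈ 34.6 mL/min
Patient 2: CrCl = (140 − 74) × 101.9 / (72 × 3.4) = 6725.4 / 244.80 ≈ 27.5 mL/min
|34.6 − 27.5| = 7.1 mL/min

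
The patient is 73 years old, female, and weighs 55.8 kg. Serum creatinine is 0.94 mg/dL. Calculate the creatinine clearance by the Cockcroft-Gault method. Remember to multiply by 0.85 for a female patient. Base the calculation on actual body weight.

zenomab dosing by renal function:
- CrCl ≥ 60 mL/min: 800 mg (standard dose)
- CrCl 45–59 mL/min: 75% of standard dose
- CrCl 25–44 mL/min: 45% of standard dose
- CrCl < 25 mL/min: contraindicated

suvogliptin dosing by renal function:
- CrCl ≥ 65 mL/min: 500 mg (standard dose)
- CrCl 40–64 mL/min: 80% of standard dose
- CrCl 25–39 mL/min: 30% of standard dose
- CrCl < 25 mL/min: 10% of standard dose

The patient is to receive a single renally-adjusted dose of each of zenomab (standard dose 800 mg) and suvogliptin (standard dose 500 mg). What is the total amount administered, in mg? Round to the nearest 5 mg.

CrCl = (140 − 73) × 55.8 / (72 × 0.94) × 0.85 = 3738.6 / 67.68 × 0.85 ≈ 47.0 mL/min
CrCl ≈ 47 mL/min.
zenomab: 45–59 mL/min → 75% of 800 mg = 600 mg.
suvogliptin: 40–64 mL/min → 80% of 500 mg = 400 mg.
Total = 600 + 400 = 1000 mg.

1000 mg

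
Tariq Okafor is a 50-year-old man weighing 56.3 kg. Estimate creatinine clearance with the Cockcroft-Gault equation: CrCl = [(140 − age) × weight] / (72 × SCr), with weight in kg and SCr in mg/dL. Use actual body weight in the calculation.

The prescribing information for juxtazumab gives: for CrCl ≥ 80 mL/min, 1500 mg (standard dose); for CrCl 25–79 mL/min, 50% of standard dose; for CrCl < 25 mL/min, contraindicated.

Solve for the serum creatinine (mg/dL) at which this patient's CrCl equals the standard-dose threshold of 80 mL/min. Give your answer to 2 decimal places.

Standard dose requires CrCl ≥ 80 mL/min.
Set (140 − 50) × 56.3 / (72 × SCr) = 80
SCr = (140 − 50) × 56.3 / (72 × 80) = 0.880 mg/dL

0.88 mg/dL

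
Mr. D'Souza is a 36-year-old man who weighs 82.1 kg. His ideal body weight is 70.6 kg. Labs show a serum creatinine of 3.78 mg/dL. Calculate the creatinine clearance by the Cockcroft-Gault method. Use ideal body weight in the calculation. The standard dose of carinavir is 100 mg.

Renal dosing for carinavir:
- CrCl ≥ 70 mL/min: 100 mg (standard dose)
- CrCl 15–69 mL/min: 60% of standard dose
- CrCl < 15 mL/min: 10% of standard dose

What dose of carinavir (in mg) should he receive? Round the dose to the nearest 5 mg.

CrCl = (140 − 36) × 70.6 / (72 × 3.78) = 7342.4 / 272.16 ≈ 27.0 mL/min
CrCl ≈ 27 mL/min → bracket 15–69 mL/min.
60% of 100 mg = 60 mg

60 mg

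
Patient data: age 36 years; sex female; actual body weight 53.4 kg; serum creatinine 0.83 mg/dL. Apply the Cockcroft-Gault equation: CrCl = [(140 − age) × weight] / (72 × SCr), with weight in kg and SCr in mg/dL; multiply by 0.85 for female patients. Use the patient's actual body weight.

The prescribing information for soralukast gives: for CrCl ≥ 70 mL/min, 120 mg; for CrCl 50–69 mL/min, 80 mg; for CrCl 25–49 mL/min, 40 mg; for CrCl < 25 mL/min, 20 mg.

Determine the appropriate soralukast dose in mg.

120 mg

CrCl = (140 − 36) × 53.4 / (72 × 0.83) × 0.85 = 5553.6 / 59.76 × 0.85 ≈ 79.0 mL/min
CrCl ≈ 79 mL/min → bracket ≥ 70 mL/min.
Dose for this bracket: 120 mg.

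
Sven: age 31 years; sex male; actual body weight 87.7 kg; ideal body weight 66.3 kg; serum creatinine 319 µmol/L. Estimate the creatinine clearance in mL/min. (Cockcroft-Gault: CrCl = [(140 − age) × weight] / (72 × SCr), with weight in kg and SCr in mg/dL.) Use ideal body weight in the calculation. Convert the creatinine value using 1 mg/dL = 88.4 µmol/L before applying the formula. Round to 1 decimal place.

27.8 mL/min

SCr = 319 / 88.4 = 3.609 mg/dL
CrCl = (140 − 31) × 66.3 / (72 × 3.609) = 7226.7 / 259.85 ≈ 27.8 mL/min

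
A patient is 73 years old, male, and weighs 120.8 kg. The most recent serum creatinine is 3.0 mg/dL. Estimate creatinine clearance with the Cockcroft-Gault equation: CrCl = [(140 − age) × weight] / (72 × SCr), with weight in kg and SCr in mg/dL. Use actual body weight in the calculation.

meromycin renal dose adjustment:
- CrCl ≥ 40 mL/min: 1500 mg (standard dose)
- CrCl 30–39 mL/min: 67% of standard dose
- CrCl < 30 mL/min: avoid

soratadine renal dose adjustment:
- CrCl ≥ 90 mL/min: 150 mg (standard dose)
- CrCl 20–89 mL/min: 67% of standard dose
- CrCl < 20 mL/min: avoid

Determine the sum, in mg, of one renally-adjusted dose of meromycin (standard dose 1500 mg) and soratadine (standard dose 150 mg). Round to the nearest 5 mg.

CrCl = (140 − 73) × 120.8 / (72 × 3) = 8093.6 / 216.00 ≈ 37.5 mL/min
CrCl ≈ 37 mL/min.
meromycin: 30–39 mL/min → 67% of 1500 mg = 1005 mg.
soratadine: 20–89 mL/min → 67% of 150 mg = 100.5 mg.
Total = 1005 + 100.5 = 1105.5 mg.

1105 mg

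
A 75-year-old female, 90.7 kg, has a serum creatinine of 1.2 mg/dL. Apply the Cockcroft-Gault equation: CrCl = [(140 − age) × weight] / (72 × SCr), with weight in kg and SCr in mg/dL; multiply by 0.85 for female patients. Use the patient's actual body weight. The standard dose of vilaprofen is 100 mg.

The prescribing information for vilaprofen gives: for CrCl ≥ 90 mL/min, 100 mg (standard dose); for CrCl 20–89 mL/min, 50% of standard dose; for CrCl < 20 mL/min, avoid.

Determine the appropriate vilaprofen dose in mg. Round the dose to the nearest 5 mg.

CrCl = (140 − 75) × 90.7 / (72 × 1.2) × 0.85 = 5895.5 / 86.40 × 0.85 ≈ 58.0 mL/min
CrCl ≈ 58 mL/min → bracket 20–89 mL/min.
50% of 100 mg = 50 mg

50 mg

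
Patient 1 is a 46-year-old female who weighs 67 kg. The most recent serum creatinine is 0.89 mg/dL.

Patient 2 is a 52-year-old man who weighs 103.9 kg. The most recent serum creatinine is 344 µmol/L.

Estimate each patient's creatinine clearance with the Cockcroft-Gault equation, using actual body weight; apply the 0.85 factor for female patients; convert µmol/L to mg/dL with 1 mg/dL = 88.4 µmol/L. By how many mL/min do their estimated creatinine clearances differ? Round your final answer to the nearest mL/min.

Patient 1: CrCl = (140 − 46) × 67 / (72 × 0.89) × 0.85 = 6298.0 / 64.08 × 0.85 ≈ 83.5 mL/min
Patient 2: SCr = 344 / 88.4 = 3.891 mg/dL
Patient 2: CrCl = (140 − 52) × 103.9 / (72 × 3.891) = 9143.2 / 280.15 ≈ 32.6 mL/min
|83.5 − 32.6| = 50.9 mL/min

51 mL/min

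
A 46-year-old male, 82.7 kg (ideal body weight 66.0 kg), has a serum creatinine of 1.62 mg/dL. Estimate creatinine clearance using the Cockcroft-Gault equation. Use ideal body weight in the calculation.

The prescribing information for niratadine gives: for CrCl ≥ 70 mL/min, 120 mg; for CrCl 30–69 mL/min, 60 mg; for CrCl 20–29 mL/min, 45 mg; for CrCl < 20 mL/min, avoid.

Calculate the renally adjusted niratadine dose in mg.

CrCl = (140 − 46) × 66 / (72 × 1.62) = 6204.0 / 116.64 ≈ 53.2 mL/min
CrCl ≈ 53 mL/min → bracket 30–69 mL/min.
Dose for this bracket: 60 mg.

60 mg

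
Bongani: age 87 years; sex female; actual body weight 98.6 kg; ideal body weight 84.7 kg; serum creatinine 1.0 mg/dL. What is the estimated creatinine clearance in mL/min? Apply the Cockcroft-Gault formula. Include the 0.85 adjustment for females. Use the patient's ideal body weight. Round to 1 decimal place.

53.0 mL/min

CrCl = (140 − 87) × 84.7 / (72 × 1) × 0.85 = 4489.1 / 72.00 × 0.85 ≈ 53.0 mL/min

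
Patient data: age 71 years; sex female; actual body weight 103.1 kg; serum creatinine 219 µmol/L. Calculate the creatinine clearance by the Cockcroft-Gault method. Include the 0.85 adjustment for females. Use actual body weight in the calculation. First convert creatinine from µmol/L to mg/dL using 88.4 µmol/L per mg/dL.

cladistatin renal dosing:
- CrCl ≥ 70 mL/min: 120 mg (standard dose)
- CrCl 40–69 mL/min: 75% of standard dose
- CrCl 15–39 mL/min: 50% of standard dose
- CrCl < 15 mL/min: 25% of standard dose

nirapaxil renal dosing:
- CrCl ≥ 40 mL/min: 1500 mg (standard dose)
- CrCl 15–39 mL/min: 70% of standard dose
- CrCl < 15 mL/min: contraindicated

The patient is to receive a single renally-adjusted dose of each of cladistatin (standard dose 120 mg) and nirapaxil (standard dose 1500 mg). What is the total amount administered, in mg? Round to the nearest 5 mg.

1110 mg

SCr = 219 / 88.4 = 2.477 mg/dL
CrCl = (140 − 71) × 103.1 / (72 × 2.477) × 0.85 = 7113.9 / 178.34 × 0.85 ≈ 33.9 mL/min
CrCl ≈ 34 mL/min.
cladistatin: 15–39 mL/min → 50% of 120 mg = 60 mg.
nirapaxil: 15–39 mL/min → 70% of 1500 mg = 1050 mg.
Total = 60 + 1050 = 1110 mg.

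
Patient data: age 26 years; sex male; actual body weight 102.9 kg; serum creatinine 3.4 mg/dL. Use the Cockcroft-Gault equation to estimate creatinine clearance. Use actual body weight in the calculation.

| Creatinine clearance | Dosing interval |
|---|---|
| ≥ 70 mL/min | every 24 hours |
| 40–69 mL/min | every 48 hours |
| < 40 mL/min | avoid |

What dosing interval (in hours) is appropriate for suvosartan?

every 48 hours

CrCl = (140 − 26) × 102.9 / (72 × 3.4) = 11730.6 / 244.80 ≈ 47.9 mL/min
CrCl ≈ 48 mL/min → bracket 40–69 mL/min → every 48 hours.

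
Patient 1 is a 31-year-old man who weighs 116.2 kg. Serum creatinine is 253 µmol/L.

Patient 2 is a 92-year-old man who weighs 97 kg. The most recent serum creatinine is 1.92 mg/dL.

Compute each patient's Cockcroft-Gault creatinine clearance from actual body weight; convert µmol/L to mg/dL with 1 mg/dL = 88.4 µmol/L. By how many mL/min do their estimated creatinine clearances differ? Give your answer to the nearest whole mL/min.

28 mL/min

Patient 1: SCr = 253 / 88.4 = 2.862 mg/dL
Patient 1: CrCl = (140 − 31) × 116.2 / (72 × 2.862) = 12665.8 / 206.06 ≈ 61.5 mL/min
Patient 2: CrCl = (140 − 92) × 97 / (72 × 1.92) = 4656.0 / 138.24 ≈ 33.7 mL/min
|61.5 − 33.7| = 27.8 mL/min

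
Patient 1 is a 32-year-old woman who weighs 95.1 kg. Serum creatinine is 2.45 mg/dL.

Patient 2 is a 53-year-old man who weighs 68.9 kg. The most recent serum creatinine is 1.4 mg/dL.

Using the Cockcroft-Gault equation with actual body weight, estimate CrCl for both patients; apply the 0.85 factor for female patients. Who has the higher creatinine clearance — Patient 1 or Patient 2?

Patient 1: CrCl = (140 − 32) × 95.1 / (72 × 2.45) × 0.85 = 10270.8 / 176.40 × 0.85 ≈ 49.5 mL/min
Patient 2: CrCl = (140 − 53) × 68.9 / (72 × 1.4) = 5994.3 / 100.80 ≈ 59.5 mL/min
49.5 vs 59.5 mL/min → Patient 2 is higher.

Patient 2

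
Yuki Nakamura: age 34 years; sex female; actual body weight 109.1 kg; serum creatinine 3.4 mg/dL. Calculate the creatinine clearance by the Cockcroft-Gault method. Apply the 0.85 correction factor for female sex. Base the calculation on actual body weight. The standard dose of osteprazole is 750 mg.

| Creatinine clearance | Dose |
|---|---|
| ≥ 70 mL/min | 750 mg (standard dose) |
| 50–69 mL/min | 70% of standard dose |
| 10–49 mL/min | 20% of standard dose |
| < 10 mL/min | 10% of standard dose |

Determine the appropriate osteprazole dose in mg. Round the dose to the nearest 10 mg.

CrCl = (140 − 34) × 109.1 / (72 × 3.4) × 0.85 = 11564.6 / 244.80 × 0.85 ≈ 40.2 mL/min
CrCl ≈ 40 mL/min → bracket 10–49 mL/min.
20% of 750 mg = 150 mg

150 mg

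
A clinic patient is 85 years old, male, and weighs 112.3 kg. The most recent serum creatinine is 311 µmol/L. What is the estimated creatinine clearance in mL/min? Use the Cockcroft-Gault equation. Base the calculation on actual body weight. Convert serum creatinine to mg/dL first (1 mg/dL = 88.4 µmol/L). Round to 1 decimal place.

SCr = 311 / 88.4 = 3.518 mg/dL
CrCl = (140 − 85) × 112.3 / (72 × 3.518) = 6176.5 / 253.30 ≈ 24.4 mL/min

24.4 mL/min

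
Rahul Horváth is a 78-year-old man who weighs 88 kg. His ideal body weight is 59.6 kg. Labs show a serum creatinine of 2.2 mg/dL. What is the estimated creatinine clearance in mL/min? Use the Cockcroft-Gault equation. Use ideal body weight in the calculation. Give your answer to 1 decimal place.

23.3 mL/min

CrCl = (140 − 78) × 59.6 / (72 × 2.2) = 3695.2 / 158.40 ≈ 23.3 mL/min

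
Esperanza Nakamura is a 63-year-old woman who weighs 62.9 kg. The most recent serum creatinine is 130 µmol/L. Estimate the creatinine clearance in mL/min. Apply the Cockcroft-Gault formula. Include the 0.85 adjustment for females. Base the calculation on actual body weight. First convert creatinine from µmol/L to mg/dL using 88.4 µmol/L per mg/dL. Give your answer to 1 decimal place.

SCr = 130 / 88.4 = 1.471 mg/dL
CrCl = (140 − 63) × 62.9 / (72 × 1.471) × 0.85 = 4843.3 / 105.91 × 0.85 ≈ 38.9 mL/min

38.9 mL/min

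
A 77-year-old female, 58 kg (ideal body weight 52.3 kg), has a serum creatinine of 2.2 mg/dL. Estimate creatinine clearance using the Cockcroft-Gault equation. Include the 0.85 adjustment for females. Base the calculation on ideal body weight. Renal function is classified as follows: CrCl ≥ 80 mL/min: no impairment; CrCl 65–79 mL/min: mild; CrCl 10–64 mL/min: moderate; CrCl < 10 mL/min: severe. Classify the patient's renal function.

CrCl = (140 − 77) × 52.3 / (72 × 2.2) × 0.85 = 3294.9 / 158.40 × 0.85 ≈ 17.7 mL/min
18 mL/min falls in the 'moderate' range.

moderate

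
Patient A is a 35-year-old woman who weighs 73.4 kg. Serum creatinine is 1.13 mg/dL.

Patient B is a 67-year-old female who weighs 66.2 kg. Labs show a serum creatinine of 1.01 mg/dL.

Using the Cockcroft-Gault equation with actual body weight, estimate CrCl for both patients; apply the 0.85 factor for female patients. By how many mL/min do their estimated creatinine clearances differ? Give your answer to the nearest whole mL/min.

Patient A: CrCl = (140 − 35) × 73.4 / (72 × 1.13) × 0.85 = 7707.0 / 81.36 × 0.85 ≈ 80.5 mL/min
Patient B: CrCl = (140 − 67) × 66.2 / (72 × 1.01) × 0.85 = 4832.6 / 72.72 × 0.85 ≈ 56.5 mL/min
|80.5 − 56.5| = 24.0 mL/min

24 mL/min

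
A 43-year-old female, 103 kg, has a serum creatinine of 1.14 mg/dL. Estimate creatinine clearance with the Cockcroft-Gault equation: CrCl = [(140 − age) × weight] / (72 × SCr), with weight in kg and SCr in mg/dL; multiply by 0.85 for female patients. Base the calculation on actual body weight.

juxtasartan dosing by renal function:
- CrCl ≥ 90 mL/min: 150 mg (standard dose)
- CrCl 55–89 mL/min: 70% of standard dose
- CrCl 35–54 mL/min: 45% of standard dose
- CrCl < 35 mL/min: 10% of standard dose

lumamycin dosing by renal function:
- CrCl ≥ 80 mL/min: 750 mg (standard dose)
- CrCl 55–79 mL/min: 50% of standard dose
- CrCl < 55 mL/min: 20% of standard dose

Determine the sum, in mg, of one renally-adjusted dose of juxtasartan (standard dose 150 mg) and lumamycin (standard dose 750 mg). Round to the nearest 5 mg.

CrCl = (140 − 43) × 103 / (72 × 1.14) × 0.85 = 9991.0 / 82.08 × 0.85 ≈ 103.5 mL/min
CrCl ≈ 103 mL/min.
juxtasartan: ≥ 90 mL/min → 100% of 150 mg = 150 mg.
lumamycin: ≥ 80 mL/min → 100% of 750 mg = 750 mg.
Total = 150 + 750 = 900 mg.

900 mg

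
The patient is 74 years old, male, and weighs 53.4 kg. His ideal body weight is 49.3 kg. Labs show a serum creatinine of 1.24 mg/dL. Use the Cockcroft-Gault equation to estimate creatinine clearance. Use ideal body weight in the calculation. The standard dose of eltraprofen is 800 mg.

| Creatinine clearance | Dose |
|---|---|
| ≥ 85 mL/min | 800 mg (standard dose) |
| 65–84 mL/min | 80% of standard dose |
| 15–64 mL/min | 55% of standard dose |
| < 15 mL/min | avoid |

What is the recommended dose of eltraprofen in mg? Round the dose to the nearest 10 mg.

CrCl = (140 − 74) × 49.3 / (72 × 1.24) = 3253.8 / 89.28 ≈ 36.4 mL/min
CrCl ≈ 36 mL/min → bracket 15–64 mL/min.
55% of 800 mg = 440 mg

440 mg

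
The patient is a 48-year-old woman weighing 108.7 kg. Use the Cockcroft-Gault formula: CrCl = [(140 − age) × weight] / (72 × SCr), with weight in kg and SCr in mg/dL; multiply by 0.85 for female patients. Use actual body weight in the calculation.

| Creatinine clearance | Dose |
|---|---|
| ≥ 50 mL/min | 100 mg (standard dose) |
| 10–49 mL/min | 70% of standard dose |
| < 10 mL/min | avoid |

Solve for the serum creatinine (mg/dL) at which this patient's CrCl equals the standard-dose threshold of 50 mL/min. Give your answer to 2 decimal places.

Standard dose requires CrCl ≥ 50 mL/min.
Set (140 − 48) × 108.7 × 0.85 / (72 × SCr) = 50
SCr = (140 − 48) × 108.7 × 0.85 / (72 × 50) = 2.361 mg/dL

2.36 mg/dL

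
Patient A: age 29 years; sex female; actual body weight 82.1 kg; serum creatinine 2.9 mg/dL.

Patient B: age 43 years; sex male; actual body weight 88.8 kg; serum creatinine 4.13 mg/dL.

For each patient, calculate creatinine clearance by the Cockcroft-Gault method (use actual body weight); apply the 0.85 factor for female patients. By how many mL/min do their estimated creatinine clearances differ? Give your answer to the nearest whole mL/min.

8 mL/min

Patient A: CrCl = (140 − 29) × 82.1 / (72 × 2.9) × 0.85 = 9113.1 / 208.80 × 0.85 ≈ 37.1 mL/min
Patient B: CrCl = (140 − 43) × 88.8 / (72 × 4.13) = 8613.6 / 297.36 ≈ 29.0 mL/min
|37.1 − 29.0| = 8.1 mL/min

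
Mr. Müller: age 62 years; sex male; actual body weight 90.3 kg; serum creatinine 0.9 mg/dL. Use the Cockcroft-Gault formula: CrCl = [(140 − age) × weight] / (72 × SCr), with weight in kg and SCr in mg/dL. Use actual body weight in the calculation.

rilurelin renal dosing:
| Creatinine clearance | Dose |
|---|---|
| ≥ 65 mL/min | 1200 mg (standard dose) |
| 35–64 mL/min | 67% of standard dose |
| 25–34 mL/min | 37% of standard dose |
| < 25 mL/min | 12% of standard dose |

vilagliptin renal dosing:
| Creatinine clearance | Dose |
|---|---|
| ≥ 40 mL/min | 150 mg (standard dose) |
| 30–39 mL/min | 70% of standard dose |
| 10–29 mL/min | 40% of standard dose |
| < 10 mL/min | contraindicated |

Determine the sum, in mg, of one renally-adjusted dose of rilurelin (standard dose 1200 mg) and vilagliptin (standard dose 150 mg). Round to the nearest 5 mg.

1350 mg

CrCl = (140 − 62) × 90.3 / (72 × 0.9) = 7043.4 / 64.80 ≈ 108.7 mL/min
CrCl ≈ 109 mL/min.
rilurelin: ≥ 65 mL/min → 100% of 1200 mg = 1200 mg.
vilagliptin: ≥ 40 mL/min → 100% of 150 mg = 150 mg.
Total = 1200 + 150 = 1350 mg.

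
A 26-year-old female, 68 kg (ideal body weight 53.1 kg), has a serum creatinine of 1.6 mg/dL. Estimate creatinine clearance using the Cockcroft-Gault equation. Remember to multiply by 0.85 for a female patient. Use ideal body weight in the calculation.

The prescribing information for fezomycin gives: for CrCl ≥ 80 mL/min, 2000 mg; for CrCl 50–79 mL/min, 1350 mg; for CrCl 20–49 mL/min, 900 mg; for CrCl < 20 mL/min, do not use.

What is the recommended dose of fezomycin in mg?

CrCl = (140 − 26) × 53.1 / (72 × 1.6) × 0.85 = 6053.4 / 115.20 × 0.85 ≈ 44.7 mL/min
CrCl ≈ 45 mL/min → bracket 20–49 mL/min.
Dose for this bracket: 900 mg.

900 mg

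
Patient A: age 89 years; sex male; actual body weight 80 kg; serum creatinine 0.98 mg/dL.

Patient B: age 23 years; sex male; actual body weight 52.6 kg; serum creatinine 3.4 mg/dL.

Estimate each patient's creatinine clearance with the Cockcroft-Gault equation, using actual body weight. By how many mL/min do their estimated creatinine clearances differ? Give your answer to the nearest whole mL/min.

Patient A: CrCl = (140 − 89) × 80 / (72 × 0.98) = 4080.0 / 70.56 ≈ 57.8 mL/min
Patient B: CrCl = (140 − 23) × 52.6 / (72 × 3.4) = 6154.2 / 244.80 ≈ 25.1 mL/min
|57.8 − 25.1| = 32.7 mL/min

33 mL/min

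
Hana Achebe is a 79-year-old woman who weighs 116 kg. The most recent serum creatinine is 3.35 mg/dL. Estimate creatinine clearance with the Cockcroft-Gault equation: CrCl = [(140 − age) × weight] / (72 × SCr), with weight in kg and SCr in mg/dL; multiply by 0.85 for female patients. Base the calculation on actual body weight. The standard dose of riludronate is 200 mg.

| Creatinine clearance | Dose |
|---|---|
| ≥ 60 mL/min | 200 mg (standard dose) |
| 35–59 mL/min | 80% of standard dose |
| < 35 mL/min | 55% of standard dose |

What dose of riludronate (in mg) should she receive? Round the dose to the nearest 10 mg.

CrCl = (140 − 79) × 116 / (72 × 3.35) × 0.85 = 7076.0 / 241.20 × 0.85 ≈ 24.9 mL/min
CrCl ≈ 25 mL/min → bracket < 35 mL/min.
55% of 200 mg = 110 mg

110 mg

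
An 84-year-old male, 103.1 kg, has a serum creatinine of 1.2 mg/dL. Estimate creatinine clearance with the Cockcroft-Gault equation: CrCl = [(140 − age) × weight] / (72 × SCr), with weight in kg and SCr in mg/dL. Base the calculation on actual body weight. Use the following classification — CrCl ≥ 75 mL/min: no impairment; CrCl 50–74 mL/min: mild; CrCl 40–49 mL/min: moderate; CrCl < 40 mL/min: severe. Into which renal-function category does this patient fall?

CrCl = (140 − 84) × 103.1 / (72 × 1.2) = 5773.6 / 86.40 ≈ 66.8 mL/min
67 mL/min falls in the 'mild' range.

mild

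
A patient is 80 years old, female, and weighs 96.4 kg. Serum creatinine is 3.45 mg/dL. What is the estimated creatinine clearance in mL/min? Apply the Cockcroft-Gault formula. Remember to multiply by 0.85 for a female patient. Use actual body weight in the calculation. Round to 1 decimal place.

19.8 mL/min

CrCl = (140 − 80) × 96.4 / (72 × 3.45) × 0.85 = 5784.0 / 248.40 × 0.85 ≈ 19.8 mL/min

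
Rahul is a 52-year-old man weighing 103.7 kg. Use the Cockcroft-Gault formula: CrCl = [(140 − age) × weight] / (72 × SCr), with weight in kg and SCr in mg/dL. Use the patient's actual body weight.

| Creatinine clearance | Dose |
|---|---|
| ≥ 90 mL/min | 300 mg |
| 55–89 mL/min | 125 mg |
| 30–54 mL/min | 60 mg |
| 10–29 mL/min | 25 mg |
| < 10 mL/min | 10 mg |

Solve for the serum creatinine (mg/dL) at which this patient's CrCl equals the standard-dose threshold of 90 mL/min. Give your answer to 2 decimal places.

Standard dose requires CrCl ≥ 90 mL/min.
Set (140 − 52) × 103.7 / (72 × SCr) = 90
SCr = (140 − 52) × 103.7 / (72 × 90) = 1.408 mg/dL

1.41 mg/dL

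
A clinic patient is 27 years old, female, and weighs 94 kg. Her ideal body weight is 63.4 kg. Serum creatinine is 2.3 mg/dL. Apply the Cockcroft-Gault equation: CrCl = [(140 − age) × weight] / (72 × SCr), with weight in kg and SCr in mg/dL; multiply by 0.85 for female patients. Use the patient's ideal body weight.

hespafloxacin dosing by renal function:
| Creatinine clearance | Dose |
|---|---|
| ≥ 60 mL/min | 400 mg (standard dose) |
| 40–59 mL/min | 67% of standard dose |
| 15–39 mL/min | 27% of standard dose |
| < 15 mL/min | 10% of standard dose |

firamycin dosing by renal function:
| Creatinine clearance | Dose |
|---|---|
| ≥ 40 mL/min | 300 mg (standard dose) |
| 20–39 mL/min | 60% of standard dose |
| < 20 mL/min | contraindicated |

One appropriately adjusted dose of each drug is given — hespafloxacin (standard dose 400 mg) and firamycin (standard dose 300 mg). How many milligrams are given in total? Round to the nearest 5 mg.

290 mg

CrCl = (140 − 27) × 63.4 / (72 × 2.3) × 0.85 = 7164.2 / 165.60 × 0.85 ≈ 36.8 mL/min
CrCl ≈ 37 mL/min.
hespafloxacin: 15–39 mL/min → 27% of 400 mg = 108 mg.
firamycin: 20–39 mL/min → 60% of 300 mg = 180 mg.
Total = 108 + 180 = 288 mg.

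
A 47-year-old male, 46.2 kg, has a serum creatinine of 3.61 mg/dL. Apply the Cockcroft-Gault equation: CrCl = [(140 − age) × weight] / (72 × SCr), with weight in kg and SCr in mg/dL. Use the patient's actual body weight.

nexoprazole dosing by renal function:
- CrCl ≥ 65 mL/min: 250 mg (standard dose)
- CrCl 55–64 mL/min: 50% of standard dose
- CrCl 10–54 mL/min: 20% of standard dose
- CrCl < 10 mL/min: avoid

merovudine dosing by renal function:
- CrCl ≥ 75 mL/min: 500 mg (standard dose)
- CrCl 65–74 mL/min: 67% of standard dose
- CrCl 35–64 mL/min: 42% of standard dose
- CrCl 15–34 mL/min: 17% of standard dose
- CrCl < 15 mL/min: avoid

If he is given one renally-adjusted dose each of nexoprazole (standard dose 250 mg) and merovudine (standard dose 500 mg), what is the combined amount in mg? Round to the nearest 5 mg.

135 mg

CrCl = (140 − 47) × 46.2 / (72 × 3.61) = 4296.6 / 259.92 ≈ 16.5 mL/min
CrCl ≈ 17 mL/min.
nexoprazole: 10–54 mL/min → 20% of 250 mg = 50 mg.
merovudine: 15–34 mL/min → 17% of 500 mg = 85 mg.
Total = 50 + 85 = 135 mg.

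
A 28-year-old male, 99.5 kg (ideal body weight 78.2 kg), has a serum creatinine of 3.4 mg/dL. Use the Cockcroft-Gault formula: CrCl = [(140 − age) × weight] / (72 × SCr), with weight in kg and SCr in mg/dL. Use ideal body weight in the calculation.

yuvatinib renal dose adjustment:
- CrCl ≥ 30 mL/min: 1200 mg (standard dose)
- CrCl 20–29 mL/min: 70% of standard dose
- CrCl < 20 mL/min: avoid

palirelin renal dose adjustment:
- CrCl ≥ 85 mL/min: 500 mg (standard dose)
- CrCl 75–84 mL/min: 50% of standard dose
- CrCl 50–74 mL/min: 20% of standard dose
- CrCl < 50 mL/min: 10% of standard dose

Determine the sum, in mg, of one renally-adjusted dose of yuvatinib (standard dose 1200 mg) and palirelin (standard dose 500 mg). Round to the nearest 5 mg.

1250 mg

CrCl = (140 − 28) × 78.2 / (72 × 3.4) = 8758.4 / 244.80 ≈ 35.8 mL/min
CrCl ≈ 36 mL/min.
yuvatinib: ≥ 30 mL/min → 100% of 1200 mg = 1200 mg.
palirelin: < 50 mL/min → 10% of 500 mg = 50 mg.
Total = 1200 + 50 = 1250 mg.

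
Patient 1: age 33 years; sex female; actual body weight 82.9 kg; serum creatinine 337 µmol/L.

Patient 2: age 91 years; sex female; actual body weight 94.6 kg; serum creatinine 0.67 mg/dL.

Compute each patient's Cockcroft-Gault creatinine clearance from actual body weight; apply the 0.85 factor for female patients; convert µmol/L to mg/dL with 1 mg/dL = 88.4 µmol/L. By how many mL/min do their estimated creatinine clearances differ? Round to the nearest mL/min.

Patient 1: SCr = 337 / 88.4 = 3.812 mg/dL
Patient 1: CrCl = (140 − 33) × 82.9 / (72 × 3.812) × 0.85 = 8870.3 / 274.46 × 0.85 ≈ 27.5 mL/min
Patient 2: CrCl = (140 − 91) × 94.6 / (72 × 0.67) × 0.85 = 4635.4 / 48.24 × 0.85 ≈ 81.7 mL/min
|27.5 − 81.7| = 54.2 mL/min

54 mL/min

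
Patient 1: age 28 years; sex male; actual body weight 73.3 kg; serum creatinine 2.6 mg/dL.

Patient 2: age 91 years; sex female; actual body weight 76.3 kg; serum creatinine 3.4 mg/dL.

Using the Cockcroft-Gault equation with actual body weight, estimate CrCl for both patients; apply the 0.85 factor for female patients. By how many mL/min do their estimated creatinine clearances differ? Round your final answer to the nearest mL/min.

31 mL/min

Patient 1: CrCl = (140 − 28) × 73.3 / (72 × 2.6) = 8209.6 / 187.20 ≈ 43.9 mL/min
Patient 2: CrCl = (140 − 91) × 76.3 / (72 × 3.4) × 0.85 = 3738.7 / 244.80 × 0.85 ≈ 13.0 mL/min
|43.9 − 13.0| = 30.9 mL/min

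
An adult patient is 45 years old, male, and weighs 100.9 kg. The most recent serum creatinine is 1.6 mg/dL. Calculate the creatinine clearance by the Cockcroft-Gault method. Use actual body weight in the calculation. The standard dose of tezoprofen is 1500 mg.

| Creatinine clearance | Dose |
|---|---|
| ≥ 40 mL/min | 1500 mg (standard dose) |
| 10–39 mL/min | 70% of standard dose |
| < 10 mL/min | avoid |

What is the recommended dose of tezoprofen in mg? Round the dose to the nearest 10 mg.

1500 mg

CrCl = (140 − 45) × 100.9 / (72 × 1.6) = 9585.5 / 115.20 ≈ 83.2 mL/min
CrCl ≈ 83 mL/min → bracket ≥ 40 mL/min.
100% of 1500 mg = 1500 mg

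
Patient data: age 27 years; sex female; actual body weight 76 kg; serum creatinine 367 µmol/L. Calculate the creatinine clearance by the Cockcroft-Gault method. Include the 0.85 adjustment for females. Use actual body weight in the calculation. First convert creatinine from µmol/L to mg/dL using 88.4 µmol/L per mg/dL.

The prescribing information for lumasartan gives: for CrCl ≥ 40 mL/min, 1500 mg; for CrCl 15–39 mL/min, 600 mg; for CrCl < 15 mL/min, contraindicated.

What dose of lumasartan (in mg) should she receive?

SCr = 367 / 88.4 = 4.152 mg/dL
CrCl = (140 − 27) × 76 / (72 × 4.152) × 0.85 = 8588.0 / 298.94 × 0.85 ≈ 24.4 mL/min
CrCl ≈ 24 mL/min → bracket 15–39 mL/min.
Dose for this bracket: 600 mg.

600 mg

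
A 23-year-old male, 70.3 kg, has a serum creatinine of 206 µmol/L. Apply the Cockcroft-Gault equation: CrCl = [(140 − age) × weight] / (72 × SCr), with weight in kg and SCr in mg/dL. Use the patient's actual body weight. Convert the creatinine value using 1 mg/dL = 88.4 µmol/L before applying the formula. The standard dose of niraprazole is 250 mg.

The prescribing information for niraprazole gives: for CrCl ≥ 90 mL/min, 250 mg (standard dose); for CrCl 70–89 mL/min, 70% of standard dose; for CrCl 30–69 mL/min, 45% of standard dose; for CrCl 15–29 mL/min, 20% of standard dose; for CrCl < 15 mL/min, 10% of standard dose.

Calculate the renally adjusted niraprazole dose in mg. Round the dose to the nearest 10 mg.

110 mg

SCr = 206 / 88.4 = 2.33 mg/dL
CrCl = (140 − 23) × 70.3 / (72 × 2.33) = 8225.1 / 167.76 ≈ 49.0 mL/min
CrCl ≈ 49 mL/min → bracket 30–69 mL/min.
45% of 250 mg = 112.5 mg → 110 mg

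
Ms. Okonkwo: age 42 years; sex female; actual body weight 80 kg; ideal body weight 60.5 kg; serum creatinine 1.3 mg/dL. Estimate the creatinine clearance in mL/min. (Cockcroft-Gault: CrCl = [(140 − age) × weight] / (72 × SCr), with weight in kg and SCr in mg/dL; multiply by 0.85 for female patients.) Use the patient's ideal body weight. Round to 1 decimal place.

53.8 mL/min

CrCl = (140 − 42) × 60.5 / (72 × 1.3) × 0.85 = 5929.0 / 93.60 × 0.85 ≈ 53.8 mL/min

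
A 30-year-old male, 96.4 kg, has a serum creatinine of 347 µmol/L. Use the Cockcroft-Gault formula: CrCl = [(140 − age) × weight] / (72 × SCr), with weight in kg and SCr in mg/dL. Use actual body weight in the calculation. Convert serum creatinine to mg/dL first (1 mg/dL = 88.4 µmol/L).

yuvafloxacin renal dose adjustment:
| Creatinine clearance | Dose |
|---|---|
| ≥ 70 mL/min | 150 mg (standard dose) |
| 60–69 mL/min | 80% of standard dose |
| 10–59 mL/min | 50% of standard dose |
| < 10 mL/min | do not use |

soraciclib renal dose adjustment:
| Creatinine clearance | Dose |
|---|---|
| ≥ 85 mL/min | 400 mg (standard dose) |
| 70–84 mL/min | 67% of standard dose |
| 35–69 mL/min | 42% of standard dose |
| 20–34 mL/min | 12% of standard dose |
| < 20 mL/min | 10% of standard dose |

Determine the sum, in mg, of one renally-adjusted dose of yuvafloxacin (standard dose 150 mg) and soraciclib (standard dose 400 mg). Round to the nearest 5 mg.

SCr = 347 / 88.4 = 3.925 mg/dL
CrCl = (140 − 30) × 96.4 / (72 × 3.925) = 10604.0 / 282.60 ≈ 37.5 mL/min
CrCl ≈ 38 mL/min.
yuvafloxacin: 10–59 mL/min → 50% of 150 mg = 75 mg.
soraciclib: 35–69 mL/min → 42% of 400 mg = 168 mg.
Total = 75 + 168 = 243 mg.

245 mg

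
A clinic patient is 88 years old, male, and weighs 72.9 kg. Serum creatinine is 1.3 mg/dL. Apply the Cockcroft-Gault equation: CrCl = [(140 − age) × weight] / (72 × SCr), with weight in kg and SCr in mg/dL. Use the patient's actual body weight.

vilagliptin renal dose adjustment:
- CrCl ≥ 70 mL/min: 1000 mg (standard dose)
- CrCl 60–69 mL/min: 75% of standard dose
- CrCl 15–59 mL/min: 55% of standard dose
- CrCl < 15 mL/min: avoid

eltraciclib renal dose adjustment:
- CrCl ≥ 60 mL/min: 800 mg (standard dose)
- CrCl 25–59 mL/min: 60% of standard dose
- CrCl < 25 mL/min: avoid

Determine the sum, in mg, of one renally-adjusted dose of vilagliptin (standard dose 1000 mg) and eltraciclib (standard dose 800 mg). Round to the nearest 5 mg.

CrCl = (140 − 88) × 72.9 / (72 × 1.3) = 3790.8 / 93.60 ≈ 40.5 mL/min
CrCl ≈ 40 mL/min.
vilagliptin: 15–59 mL/min → 55% of 1000 mg = 550 mg.
eltraciclib: 25–59 mL/min → 60% of 800 mg = 480 mg.
Total = 550 + 480 = 1030 mg.

1030 mg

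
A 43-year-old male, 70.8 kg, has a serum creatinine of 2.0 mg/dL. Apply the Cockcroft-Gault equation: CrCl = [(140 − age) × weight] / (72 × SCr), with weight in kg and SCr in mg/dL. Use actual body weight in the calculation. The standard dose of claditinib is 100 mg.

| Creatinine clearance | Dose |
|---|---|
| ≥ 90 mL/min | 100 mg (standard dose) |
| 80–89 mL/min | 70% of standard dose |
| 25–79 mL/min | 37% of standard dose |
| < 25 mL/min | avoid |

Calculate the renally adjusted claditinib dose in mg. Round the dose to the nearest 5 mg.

35 mg

CrCl = (140 − 43) × 70.8 / (72 × 2) = 6867.6 / 144.00 ≈ 47.7 mL/min
CrCl ≈ 48 mL/min → bracket 25–79 mL/min.
37% of 100 mg = 37 mg → 35 mg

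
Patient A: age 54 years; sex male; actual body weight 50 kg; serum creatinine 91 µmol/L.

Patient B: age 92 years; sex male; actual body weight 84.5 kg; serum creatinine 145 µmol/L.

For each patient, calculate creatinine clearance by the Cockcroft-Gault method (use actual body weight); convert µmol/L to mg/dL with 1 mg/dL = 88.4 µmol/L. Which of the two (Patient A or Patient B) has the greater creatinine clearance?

Patient A

Patient A: SCr = 91 / 88.4 = 1.029 mg/dL
Patient A: CrCl = (140 − 54) × 50 / (72 × 1.029) = 4300.0 / 74.09 ≈ 58.0 mL/min
Patient B: SCr = 145 / 88.4 = 1.64 mg/dL
Patient B: CrCl = (140 − 92) × 84.5 / (72 × 1.64) = 4056.0 / 118.08 ≈ 34.3 mL/min
58.0 vs 34.3 mL/min → Patient A is higher.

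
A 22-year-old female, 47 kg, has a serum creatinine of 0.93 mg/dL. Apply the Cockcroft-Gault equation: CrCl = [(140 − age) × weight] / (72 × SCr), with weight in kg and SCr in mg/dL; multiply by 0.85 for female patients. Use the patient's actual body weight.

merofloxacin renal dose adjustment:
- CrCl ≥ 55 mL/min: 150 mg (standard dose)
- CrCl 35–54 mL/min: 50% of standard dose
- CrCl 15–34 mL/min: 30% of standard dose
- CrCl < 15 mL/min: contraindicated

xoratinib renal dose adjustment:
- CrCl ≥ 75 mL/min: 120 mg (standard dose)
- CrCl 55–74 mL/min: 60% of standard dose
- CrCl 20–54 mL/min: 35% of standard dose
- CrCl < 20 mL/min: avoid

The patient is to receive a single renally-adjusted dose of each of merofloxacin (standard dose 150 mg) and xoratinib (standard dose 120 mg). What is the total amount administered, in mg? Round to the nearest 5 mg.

220 mg

CrCl = (140 − 22) × 47 / (72 × 0.93) × 0.85 = 5546.0 / 66.96 × 0.85 ≈ 70.4 mL/min
CrCl ≈ 70 mL/min.
merofloxacin: ≥ 55 mL/min → 100% of 150 mg = 150 mg.
xoratinib: 55–74 mL/min → 60% of 120 mg = 72 mg.
Total = 150 + 72 = 222 mg.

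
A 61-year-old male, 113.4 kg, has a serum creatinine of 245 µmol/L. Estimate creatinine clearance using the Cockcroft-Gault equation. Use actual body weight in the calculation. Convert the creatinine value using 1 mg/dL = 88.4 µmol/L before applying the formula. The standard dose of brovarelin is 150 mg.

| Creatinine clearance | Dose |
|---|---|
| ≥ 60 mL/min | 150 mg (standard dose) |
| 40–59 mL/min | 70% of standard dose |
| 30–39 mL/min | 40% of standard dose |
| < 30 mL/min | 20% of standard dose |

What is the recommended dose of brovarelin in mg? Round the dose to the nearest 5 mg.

105 mg

SCr = 245 / 88.4 = 2.771 mg/dL
CrCl = (140 − 61) × 113.4 / (72 × 2.771) = 8958.6 / 199.51 ≈ 44.9 mL/min
CrCl ≈ 45 mL/min → bracket 40–59 mL/min.
70% of 150 mg = 105 mg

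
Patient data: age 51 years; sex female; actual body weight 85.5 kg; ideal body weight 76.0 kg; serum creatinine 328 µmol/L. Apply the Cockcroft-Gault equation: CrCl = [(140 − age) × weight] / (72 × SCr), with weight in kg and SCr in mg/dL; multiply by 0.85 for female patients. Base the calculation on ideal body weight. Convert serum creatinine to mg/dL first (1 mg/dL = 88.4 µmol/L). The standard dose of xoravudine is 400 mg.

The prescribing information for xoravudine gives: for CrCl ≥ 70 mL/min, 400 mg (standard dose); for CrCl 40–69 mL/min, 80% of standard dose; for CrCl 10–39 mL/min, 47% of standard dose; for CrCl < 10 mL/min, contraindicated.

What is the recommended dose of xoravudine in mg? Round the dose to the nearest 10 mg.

190 mg

SCr = 328 / 88.4 = 3.71 mg/dL
CrCl = (140 − 51) × 76 / (72 × 3.71) × 0.85 = 6764.0 / 267.12 × 0.85 ≈ 21.5 mL/min
CrCl ≈ 22 mL/min → bracket 10–39 mL/min.
47% of 400 mg = 188 mg → 190 mg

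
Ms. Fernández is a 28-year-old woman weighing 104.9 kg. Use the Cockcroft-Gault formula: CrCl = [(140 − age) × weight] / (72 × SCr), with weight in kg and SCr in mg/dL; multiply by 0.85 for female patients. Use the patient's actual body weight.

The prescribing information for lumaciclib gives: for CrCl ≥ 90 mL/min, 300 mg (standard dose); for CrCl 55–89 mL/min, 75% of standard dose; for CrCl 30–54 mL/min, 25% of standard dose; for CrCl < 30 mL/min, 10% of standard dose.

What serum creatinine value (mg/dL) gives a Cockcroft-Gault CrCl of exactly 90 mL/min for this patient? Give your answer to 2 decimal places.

1.54 mg/dL

Standard dose requires CrCl ≥ 90 mL/min.
Set (140 − 28) × 104.9 × 0.85 / (72 × SCr) = 90
SCr = (140 − 28) × 104.9 × 0.85 / (72 × 90) = 1.541 mg/dL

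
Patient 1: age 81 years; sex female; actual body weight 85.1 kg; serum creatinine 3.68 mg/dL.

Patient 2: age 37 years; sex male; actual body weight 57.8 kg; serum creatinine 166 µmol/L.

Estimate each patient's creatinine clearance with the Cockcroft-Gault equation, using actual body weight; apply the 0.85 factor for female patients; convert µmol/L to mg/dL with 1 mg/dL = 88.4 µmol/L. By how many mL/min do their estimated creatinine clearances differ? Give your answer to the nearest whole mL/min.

Patient 1: CrCl = (140 − 81) × 85.1 / (72 × 3.68) × 0.85 = 5020.9 / 264.96 × 0.85 ≈ 16.1 mL/min
Patient 2: SCr = 166 / 88.4 = 1.878 mg/dL
Patient 2: CrCl = (140 − 37) × 57.8 / (72 × 1.878) = 5953.4 / 135.22 ≈ 44.0 mL/min
|16.1 − 44.0| = 27.9 mL/min

28 mL/min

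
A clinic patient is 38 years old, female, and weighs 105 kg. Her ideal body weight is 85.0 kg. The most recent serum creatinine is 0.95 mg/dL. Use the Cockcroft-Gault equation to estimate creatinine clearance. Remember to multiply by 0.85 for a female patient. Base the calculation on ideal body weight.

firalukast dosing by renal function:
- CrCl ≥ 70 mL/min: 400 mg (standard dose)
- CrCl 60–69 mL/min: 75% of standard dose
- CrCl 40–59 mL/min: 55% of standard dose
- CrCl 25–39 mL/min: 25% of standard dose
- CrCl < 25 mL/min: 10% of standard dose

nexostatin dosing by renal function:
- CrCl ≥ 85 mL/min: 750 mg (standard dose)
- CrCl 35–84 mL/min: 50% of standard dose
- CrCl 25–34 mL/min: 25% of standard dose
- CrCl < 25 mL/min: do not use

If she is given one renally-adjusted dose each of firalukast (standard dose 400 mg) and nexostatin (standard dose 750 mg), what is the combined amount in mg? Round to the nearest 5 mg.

CrCl = (140 − 38) × 85 / (72 × 0.95) × 0.85 = 8670.0 / 68.40 × 0.85 ≈ 107.7 mL/min
CrCl ≈ 108 mL/min.
firalukast: ≥ 70 mL/min → 100% of 400 mg = 400 mg.
nexostatin: ≥ 85 mL/min → 100% of 750 mg = 750 mg.
Total = 400 + 750 = 1150 mg.

1150 mg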